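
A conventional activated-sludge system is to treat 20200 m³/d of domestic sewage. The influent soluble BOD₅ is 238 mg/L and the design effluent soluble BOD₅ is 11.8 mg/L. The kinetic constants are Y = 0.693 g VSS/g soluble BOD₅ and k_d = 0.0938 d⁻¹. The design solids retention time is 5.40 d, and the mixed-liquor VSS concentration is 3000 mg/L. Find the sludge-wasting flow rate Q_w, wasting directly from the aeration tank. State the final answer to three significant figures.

Q_w ≈ 701 m³/d

Rearranging the biomass balance for a CMAS with decay, V = Y·Q·ΔS·θ_c / [X·(1+k_d θ_c)] = 0.693 × 20200 × (238 − 11.8) × 5.40 / [3000 × (1 + 0.0938 × 5.40)] = 1.71×10^7 / 4520 = 3783 m³.
For wasting at MLVSS concentration, Q_w = V/θ_c = 3783/5.40 = 700.6 m³/d.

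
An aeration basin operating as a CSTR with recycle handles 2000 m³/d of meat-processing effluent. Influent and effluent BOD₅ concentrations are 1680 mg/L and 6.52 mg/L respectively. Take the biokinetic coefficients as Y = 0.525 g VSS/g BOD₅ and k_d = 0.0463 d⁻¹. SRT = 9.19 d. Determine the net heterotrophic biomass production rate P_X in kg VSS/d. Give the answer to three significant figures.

P_X ≈ 1230 kg VSS/d

The observed yield is Y_obs = Y/(1 + k_d·θ_c) = 0.525 / (1 + 0.0463 × 9.19) = 0.525 / 1.425 = 0.3683 g VSS per g BOD₅ removed.
Mass of BOD₅ removed per day: Q(S₀ − S) = 2000 × 1673 g/m³ = 3347 kg/d.
Net biomass production P_X = Y_obs × Q·(S₀ − S) = 0.3683 × 3347 = 1233 kg VSS/d.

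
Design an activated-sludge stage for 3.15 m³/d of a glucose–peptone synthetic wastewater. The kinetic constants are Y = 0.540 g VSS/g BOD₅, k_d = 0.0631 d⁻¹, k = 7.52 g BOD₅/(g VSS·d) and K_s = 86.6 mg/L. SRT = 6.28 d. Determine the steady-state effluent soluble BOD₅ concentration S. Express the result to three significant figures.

S ≈ 5.02 mg/L

For a completely mixed reactor with recycle the Lawrence–McCarty relation gives S = K_s·(1 + k_d·θ_c) / [θ_c·(Y·k − k_d) − 1] = 86.6 × (1 + 0.0631 × 6.28) / [6.28 × (0.540 × 7.52 − 0.0631) − 1] = 120.9 / 24.11 = 5.016 mg/L.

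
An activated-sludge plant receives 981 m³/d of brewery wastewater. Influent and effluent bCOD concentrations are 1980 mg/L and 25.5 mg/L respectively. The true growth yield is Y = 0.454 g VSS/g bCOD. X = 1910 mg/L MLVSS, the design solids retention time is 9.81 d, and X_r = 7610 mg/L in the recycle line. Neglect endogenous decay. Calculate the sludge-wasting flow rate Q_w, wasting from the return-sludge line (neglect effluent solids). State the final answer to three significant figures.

Q_w ≈ 114 m³/d

V·X = Y·Q·ΔS·θ_c gives V = 0.454 × 981 × (1980 − 25.5) × 9.81 / 1910 = 4471 m³.
Wasting from the return line (neglecting effluent solids): Q_w = V·X / (θ_c·X_r) = 4471 × 1910 / (9.81 × 7610) = 114.4 m³/d.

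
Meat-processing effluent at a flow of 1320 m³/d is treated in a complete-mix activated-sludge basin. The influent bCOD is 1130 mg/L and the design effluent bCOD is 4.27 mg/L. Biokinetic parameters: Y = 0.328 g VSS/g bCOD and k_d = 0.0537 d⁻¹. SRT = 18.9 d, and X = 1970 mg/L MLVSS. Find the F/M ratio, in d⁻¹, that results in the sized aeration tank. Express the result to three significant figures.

From the SRT design equation V = Y Q (S₀−S) θ_c / [X (1 + k_d θ_c)] = 0.328 × 1320 × (1130 − 4.27) × 18.9 / [1970 × (1 + 0.0537 × 18.9)] = 9.21×10^6 / 3969 = 2321 m³.
Food-to-microorganism ratio F/M = Q S₀ / (V X) = 1320 × 1130 / (2321 × 1970) = 0.3263 d⁻¹.

F/M ≈ 0.326 d⁻¹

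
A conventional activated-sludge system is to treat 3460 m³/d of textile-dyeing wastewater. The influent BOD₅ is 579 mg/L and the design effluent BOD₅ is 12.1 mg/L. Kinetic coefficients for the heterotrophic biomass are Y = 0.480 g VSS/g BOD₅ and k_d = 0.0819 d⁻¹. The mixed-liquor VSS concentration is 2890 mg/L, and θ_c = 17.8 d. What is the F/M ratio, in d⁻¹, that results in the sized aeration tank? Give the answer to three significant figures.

Rearranging the biomass balance for a CMAS with decay, V = Y·Q·ΔS·θ_c / [X·(1+k_d θ_c)] = 0.480 × 3460 × (579 − 12.1) × 17.8 / [2890 × (1 + 0.0819 × 17.8)] = 1.68×10^7 / 7103 = 2359 m³.
F/M = Q·S₀ / (V·X) = 3460 × 579 / (2359 × 2890) = 0.2938 g BOD₅·(g VSS·d)⁻¹.

F/M ≈ 0.294 d⁻¹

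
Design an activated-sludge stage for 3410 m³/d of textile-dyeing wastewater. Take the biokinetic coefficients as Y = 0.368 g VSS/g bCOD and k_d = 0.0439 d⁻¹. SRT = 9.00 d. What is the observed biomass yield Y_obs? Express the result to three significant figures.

Y_obs ≈ 0.264 g VSS/g bCOD

Correct the yield for decay: Y_obs = Y/(1 + k_d θ_c) = 0.368 / (1 + 0.0439 × 9.00) = 0.368 / 1.395 = 0.2638.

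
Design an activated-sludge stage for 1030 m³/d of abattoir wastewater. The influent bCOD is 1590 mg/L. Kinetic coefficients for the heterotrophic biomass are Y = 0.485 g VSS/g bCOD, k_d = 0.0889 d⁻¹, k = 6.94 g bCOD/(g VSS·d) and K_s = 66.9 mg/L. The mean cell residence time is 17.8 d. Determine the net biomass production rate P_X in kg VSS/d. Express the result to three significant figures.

P_X ≈ 307 kg VSS/d

For a completely mixed reactor with recycle the Lawrence–McCarty relation gives S = K_s·(1 + k_d·θ_c) / [θ_c·(Y·k − k_d) − 1] = 66.9 × (1 + 0.0889 × 17.8) / [17.8 × (0.485 × 6.94 − 0.0889) − 1] = 172.8 / 57.33 = 3.013 mg/L.
Y_obs = Y / (1 + k_d θ_c) = 0.485 / (1 + 0.0889 × 17.8) = 0.485 / 2.582 = 0.1878.
ΔS = 1590 − 3.01 = 1587 mg/L, so the substrate removal rate is 1030 × 1587/1000 = 1635 kg bCOD/d.
P_X = Y_obs · Q(S₀ − S) = 0.1878 × 1635 = 307.0 kg VSS/d.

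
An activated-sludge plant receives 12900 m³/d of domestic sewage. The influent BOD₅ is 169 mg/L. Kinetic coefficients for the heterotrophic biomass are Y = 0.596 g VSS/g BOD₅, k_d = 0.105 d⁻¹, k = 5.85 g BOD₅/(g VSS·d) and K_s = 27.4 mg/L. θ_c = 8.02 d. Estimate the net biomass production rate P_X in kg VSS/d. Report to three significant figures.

For a completely mixed reactor with recycle the Lawrence–McCarty relation gives S = K_s·(1 + k_d·θ_c) / [θ_c·(Y·k − k_d) − 1] = 27.4 × (1 + 0.105 × 8.02) / [8.02 × (0.596 × 5.85 − 0.105) − 1] = 50.47 / 26.12 = 1.932 mg/L.
Observed yield with endogenous decay: Y_obs = Y / (1 + k_d·θ_c) = 0.596 / (1 + 0.105 × 8.02) = 0.596 / 1.842 = 0.3235 g VSS/g BOD₅.
Mass of BOD₅ removed per day: Q(S₀ − S) = 12900 × 167.1 g/m³ = 2155 kg/d.
Biomass produced: P_X = Y_obs·Q·ΔS = 0.3235 × 2155 ≈ 697.3 kg VSS/d.

P_X ≈ 697 kg VSS/d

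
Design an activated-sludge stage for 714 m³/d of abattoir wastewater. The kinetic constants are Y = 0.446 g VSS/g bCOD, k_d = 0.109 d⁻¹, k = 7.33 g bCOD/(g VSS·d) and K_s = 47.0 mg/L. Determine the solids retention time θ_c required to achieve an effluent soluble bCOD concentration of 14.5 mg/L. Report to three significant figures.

θ_c ≈ 1.51 d

At the target effluent, Y k S/(K_s+S) = 0.446×7.33×14.5/61.50 = 0.7708 d⁻¹.
θ_c = 1/(μ − k_d) = 1/(0.7708 − 0.109) = 1/0.6618 = 1.511 d.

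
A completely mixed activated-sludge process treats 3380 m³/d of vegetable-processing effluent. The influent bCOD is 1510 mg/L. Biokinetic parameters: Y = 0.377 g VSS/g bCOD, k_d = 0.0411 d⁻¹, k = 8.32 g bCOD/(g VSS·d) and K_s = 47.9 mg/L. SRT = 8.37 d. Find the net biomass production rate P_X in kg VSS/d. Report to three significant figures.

Effluent substrate depends only on kinetics and SRT: S = K_s(1 + k_d θ_c) / [θ_c(Yk − k_d) − 1] = 47.9 × (1 + 0.0411 × 8.37) / [8.37 × (0.377 × 8.32 − 0.0411) − 1] = 64.38 / 24.91 = 2.584 mg/L.
Correct the yield for decay: Y_obs = Y/(1 + k_d θ_c) = 0.377 / (1 + 0.0411 × 8.37) = 0.377 / 1.344 = 0.2805.
ΔS = 1510 − 2.58 = 1507 mg/L, so the substrate removal rate is 3380 × 1507/1000 = 5095 kg bCOD/d.
Net biomass production P_X = Y_obs × Q·(S₀ − S) = 0.2805 × 5095 = 1429 kg VSS/d.

P_X ≈ 1430 kg VSS/d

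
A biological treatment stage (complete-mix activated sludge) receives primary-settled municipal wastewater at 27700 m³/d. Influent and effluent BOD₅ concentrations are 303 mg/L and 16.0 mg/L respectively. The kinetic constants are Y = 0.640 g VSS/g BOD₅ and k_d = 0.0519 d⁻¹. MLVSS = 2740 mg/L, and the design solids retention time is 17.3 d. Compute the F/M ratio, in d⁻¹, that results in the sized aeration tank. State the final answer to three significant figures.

Rearranging the biomass balance for a CMAS with decay, V = Y·Q·ΔS·θ_c / [X·(1+k_d θ_c)] = 0.640 × 27700 × (303 − 16.0) × 17.3 / [2740 × (1 + 0.0519 × 17.3)] = 8.8×10^7 / 5200 = 16927 m³.
Food-to-microorganism ratio F/M = Q S₀ / (V X) = 27700 × 303 / (16927 × 2740) = 0.1810 d⁻¹.

F/M ≈ 0.181 d⁻¹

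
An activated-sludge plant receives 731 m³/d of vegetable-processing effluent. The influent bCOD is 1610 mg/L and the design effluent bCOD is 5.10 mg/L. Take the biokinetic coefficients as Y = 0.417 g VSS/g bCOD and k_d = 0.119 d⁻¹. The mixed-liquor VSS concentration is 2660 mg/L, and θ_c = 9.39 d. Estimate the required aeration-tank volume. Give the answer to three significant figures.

Rearranging the biomass balance for a CMAS with decay, V = Y·Q·ΔS·θ_c / [X·(1+k_d θ_c)] = 0.417 × 731 × (1610 − 5.10) × 9.39 / [2660 × (1 + 0.119 × 9.39)] = 4.59×10^6 / 5632 = 815.6 m³.

V ≈ 816 m³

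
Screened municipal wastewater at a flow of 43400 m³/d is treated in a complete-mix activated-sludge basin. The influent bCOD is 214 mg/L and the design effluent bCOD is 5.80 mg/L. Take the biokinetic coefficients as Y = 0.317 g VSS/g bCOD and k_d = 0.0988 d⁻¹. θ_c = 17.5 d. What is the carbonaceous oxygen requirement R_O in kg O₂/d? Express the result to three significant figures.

The observed yield is Y_obs = Y/(1 + k_d·θ_c) = 0.317 / (1 + 0.0988 × 17.5) = 0.317 / 2.729 = 0.1162 g VSS per g bCOD removed.
Q·(S₀ − S) = 43400 × (214 − 5.80) × 10⁻³ = 9036 kg/d removed.
P_X = Y_obs·Q·(S₀ − S) = 0.1162 × 9036 = 1050 kg VSS/d.
R_O = Q·(S₀ − S) − 1.42·P_X = 9036 − 1.42 × 1050 = 7545 kg O₂/d.

R_O ≈ 7550 kg O₂/d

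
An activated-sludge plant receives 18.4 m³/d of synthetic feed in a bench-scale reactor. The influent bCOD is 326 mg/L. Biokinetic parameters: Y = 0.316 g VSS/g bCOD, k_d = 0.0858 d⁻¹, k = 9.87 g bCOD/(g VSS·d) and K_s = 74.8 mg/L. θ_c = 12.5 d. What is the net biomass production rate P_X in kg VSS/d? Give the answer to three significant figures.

P_X ≈ 0.903 kg VSS/d

For a completely mixed reactor with recycle the Lawrence–McCarty relation gives S = K_s·(1 + k_d·θ_c) / [θ_c·(Y·k − k_d) − 1] = 74.8 × (1 + 0.0858 × 12.5) / [12.5 × (0.316 × 9.87 − 0.0858) − 1] = 155.0 / 36.91 = 4.200 mg/L.
Observed yield with endogenous decay: Y_obs = Y / (1 + k_d·θ_c) = 0.316 / (1 + 0.0858 × 12.5) = 0.316 / 2.072 = 0.1525 g VSS/g bCOD.
Substrate removed = Q·(S₀ − S) = 18.4 m³/d × (326 − 4.20) g/m³ = 5.92×10^3 g/d = 5.921 kg/d.
P_X = Y_obs · Q(S₀ − S) = 0.1525 × 5.921 = 0.9028 kg VSS/d.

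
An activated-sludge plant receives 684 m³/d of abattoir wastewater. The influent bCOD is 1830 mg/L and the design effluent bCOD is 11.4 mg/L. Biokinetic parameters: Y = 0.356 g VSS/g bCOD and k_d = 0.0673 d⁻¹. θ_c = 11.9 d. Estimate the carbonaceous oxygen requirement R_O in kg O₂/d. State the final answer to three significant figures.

Correct the yield for decay: Y_obs = Y/(1 + k_d θ_c) = 0.356 / (1 + 0.0673 × 11.9) = 0.356 / 1.801 = 0.1977.
Substrate removed = Q·(S₀ − S) = 684 m³/d × (1830 − 11.4) g/m³ = 1.24×10^6 g/d = 1244 kg/d.
P_X = Y_obs·Q·(S₀ − S) = 0.1977 × 1244 = 245.9 kg VSS/d.
Carbonaceous O₂ demand = substrate oxidised − cell-mass equivalent = 1244 − 1.42 × 245.9 = 894.7 kg O₂/d.

R_O ≈ 895 kg O₂/d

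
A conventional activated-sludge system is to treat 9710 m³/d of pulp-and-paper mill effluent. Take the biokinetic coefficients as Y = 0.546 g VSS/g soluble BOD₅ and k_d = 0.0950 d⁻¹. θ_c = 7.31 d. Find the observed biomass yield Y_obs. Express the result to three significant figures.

Y_obs ≈ 0.322 g VSS/g soluble BOD₅

Y_obs = Y / (1 + k_d θ_c) = 0.546 / (1 + 0.0950 × 7.31) = 0.546 / 1.694 = 0.3222.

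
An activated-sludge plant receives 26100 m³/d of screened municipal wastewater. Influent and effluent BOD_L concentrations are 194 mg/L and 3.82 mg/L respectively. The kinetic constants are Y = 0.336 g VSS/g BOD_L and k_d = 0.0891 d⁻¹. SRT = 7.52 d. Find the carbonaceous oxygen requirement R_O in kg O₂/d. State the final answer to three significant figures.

R_O ≈ 3550 kg O₂/d

Correct the yield for decay: Y_obs = Y/(1 + k_d θ_c) = 0.336 / (1 + 0.0891 × 7.52) = 0.336 / 1.670 = 0.2012.
Q·(S₀ − S) = 26100 × (194 − 3.82) × 10⁻³ = 4964 kg/d removed.
P_X = Y_obs·Q·(S₀ − S) = 0.2012 × 4964 = 998.7 kg VSS/d.
R_O = Q·(S₀ − S) − 1.42·P_X = 4964 − 1.42 × 998.7 = 3546 kg O₂/d.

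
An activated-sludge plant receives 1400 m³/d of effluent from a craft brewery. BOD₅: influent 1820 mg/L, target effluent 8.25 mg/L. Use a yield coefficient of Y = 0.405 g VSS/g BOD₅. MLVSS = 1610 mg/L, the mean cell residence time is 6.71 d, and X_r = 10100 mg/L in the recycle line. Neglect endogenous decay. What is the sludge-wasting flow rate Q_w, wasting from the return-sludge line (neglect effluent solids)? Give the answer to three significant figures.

Q_w ≈ 102 m³/d

With k_d = 0 the design equation reduces to V = Y Q (S₀−S) θ_c / X = 0.405 × 1400 × (1820 − 8.25) × 6.71 / 1610 = 4281 m³.
θ_c = V·X/(Q_w·X_r) when wasting from the recycle, so Q_w = V·X/(θ_c·X_r) = 4281 × 1610 / (6.71 × 10100) = 101.7 m³/d.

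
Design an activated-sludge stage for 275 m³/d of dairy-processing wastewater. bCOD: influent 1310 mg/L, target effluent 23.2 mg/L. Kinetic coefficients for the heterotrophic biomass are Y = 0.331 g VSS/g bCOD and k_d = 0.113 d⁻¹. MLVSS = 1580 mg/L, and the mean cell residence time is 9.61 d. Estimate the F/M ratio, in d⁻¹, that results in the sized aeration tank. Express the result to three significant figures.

F/M ≈ 0.668 d⁻¹

From the SRT design equation V = Y Q (S₀−S) θ_c / [X (1 + k_d θ_c)] = 0.331 × 275 × (1310 − 23.2) × 9.61 / [1580 × (1 + 0.113 × 9.61)] = 1.13×10^6 / 3296 = 341.5 m³.
Food-to-microorganism ratio F/M = Q S₀ / (V X) = 275 × 1310 / (341.5 × 1580) = 0.6676 d⁻¹.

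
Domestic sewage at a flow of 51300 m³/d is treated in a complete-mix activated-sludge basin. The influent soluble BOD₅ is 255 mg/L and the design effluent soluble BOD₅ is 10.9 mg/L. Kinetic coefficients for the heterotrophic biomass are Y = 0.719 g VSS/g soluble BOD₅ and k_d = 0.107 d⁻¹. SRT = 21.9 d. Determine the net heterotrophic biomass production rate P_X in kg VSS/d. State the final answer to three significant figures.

The observed yield is Y_obs = Y/(1 + k_d·θ_c) = 0.719 / (1 + 0.107 × 21.9) = 0.719 / 3.343 = 0.2151 g VSS per g soluble BOD₅ removed.
Substrate removed = Q·(S₀ − S) = 51300 m³/d × (255 − 10.9) g/m³ = 1.25×10^7 g/d = 12522 kg/d.
Net biomass production P_X = Y_obs × Q·(S₀ − S) = 0.2151 × 12522 = 2693 kg VSS/d.

P_X ≈ 2690 kg VSS/d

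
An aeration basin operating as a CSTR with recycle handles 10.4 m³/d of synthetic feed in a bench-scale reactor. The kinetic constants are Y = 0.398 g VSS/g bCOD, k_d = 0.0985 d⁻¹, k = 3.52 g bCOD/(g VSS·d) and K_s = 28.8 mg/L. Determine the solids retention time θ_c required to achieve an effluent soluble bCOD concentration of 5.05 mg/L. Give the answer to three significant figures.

Specific growth rate at S = 5.05 mg/L: μ = YkS/(K_s+S) = 0.398·3.52·5.05/(28.8+5.05) = 0.2090 d⁻¹.
θ_c = 1/(μ − k_d) = 1/(0.2090 − 0.0985) = 1/0.1105 = 9.049 d.

θ_c ≈ 9.05 d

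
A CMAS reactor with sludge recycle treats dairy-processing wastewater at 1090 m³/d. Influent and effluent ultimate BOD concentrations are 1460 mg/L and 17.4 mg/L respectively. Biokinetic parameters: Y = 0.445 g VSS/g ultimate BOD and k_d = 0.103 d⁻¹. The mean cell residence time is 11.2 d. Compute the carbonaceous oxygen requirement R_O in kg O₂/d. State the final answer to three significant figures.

Y_obs = Y / (1 + k_d θ_c) = 0.445 / (1 + 0.103 × 11.2) = 0.445 / 2.154 = 0.2066.
Substrate removed = Q·(S₀ − S) = 1090 m³/d × (1460 − 17.4) g/m³ = 1.57×10^6 g/d = 1572 kg/d.
P_X = Y_obs·Q·(S₀ − S) = 0.2066 × 1572 = 324.9 kg VSS/d.
R_O = Q·ΔS − 1.42 P_X = 1572 − 461.4 = 1111 kg O₂/d.

R_O ≈ 1110 kg O₂/d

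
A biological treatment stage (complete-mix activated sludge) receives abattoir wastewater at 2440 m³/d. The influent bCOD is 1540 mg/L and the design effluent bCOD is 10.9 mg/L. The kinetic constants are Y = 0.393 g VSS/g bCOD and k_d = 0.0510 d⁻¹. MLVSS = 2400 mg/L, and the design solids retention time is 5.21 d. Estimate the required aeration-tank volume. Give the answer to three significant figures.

Steady-state biomass mass balance: V·X·(1 + k_d·θ_c) = Y·Q·(S₀ − S)·θ_c, so V = 0.393 × 2440 × (1540 − 10.9) × 5.21 / [2400 × (1 + 0.0510 × 5.21)] = 7.64×10^6 / 3038 = 2515 m³.

V ≈ 2510 m³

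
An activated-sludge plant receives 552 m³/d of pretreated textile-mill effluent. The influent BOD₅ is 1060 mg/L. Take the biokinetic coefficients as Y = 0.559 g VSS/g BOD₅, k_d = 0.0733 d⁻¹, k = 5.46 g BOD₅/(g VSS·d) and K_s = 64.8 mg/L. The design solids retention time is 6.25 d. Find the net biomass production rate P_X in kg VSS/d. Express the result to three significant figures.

From the Monod/SRT balance for a CMAS, S = K_s·(1+k_d θ_c)/[θ_c·(Y k − k_d) − 1] = 64.8 × (1 + 0.0733 × 6.25) / [6.25 × (0.559 × 5.46 − 0.0733) − 1] = 94.49 / 17.62 = 5.363 mg/L.
The observed yield is Y_obs = Y/(1 + k_d·θ_c) = 0.559 / (1 + 0.0733 × 6.25) = 0.559 / 1.458 = 0.3834 g VSS per g BOD₅ removed.
ΔS = 1060 − 5.36 = 1055 mg/L, so the substrate removal rate is 552 × 1055/1000 = 582.2 kg BOD₅/d.
So the net sludge growth is P_X = 0.3834 × 582.2 = 223.2 kg VSS/d.

P_X ≈ 223 kg VSS/d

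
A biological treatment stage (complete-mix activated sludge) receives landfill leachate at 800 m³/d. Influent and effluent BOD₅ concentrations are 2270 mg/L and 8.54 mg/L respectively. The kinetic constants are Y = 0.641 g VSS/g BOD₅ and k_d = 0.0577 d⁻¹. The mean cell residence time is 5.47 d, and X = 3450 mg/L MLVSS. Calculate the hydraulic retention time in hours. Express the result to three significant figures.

Rearranging the biomass balance for a CMAS with decay, V = Y·Q·ΔS·θ_c / [X·(1+k_d θ_c)] = 0.641 × 800 × (2270 − 8.54) × 5.47 / [3450 × (1 + 0.0577 × 5.47)] = 6.34×10^6 / 4539 = 1398 m³.
τ = V/Q = 1398/800 = 1.747 d, or 41.93 h.

τ ≈ 41.9 h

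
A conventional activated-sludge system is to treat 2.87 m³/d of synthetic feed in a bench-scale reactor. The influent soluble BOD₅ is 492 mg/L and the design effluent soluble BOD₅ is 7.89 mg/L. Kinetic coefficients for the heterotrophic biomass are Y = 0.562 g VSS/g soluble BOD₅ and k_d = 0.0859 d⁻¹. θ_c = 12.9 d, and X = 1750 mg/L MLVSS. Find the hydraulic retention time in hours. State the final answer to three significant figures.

τ ≈ 22.8 h

Steady-state biomass mass balance: V·X·(1 + k_d·θ_c) = Y·Q·(S₀ − S)·θ_c, so V = 0.562 × 2.87 × (492 − 7.89) × 12.9 / [1750 × (1 + 0.0859 × 12.9)] = 1.01×10^4 / 3689 = 2.730 m³.
HRT = V/Q = 2.730 m³ / 2.87 m³·d⁻¹ = 0.9513 d × 24 = 22.83 h.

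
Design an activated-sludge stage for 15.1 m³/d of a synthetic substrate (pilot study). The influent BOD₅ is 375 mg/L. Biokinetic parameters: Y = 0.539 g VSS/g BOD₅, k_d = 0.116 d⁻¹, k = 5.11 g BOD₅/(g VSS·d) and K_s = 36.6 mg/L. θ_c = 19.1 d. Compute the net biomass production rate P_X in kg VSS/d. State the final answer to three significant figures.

P_X ≈ 0.943 kg VSS/d

From the Monod/SRT balance for a CMAS, S = K_s·(1+k_d θ_c)/[θ_c·(Y k − k_d) − 1] = 36.6 × (1 + 0.116 × 19.1) / [19.1 × (0.539 × 5.11 − 0.116) − 1] = 117.7 / 49.39 = 2.383 mg/L.
Correct the yield for decay: Y_obs = Y/(1 + k_d θ_c) = 0.539 / (1 + 0.116 × 19.1) = 0.539 / 3.216 = 0.1676.
Q·(S₀ − S) = 15.1 × (375 − 2.38) × 10⁻³ = 5.627 kg/d removed.
So the net sludge growth is P_X = 0.1676 × 5.627 = 0.9431 kg VSS/d.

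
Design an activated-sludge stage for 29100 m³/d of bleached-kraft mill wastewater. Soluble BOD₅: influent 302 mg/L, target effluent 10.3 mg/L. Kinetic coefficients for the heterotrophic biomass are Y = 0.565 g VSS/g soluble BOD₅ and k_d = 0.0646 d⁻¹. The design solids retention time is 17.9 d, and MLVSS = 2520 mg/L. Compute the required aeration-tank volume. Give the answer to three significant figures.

Rearranging the biomass balance for a CMAS with decay, V = Y·Q·ΔS·θ_c / [X·(1+k_d θ_c)] = 0.565 × 29100 × (302 − 10.3) × 17.9 / [2520 × (1 + 0.0646 × 17.9)] = 8.58×10^7 / 5434 = 15798 m³.

V ≈ 15800 m³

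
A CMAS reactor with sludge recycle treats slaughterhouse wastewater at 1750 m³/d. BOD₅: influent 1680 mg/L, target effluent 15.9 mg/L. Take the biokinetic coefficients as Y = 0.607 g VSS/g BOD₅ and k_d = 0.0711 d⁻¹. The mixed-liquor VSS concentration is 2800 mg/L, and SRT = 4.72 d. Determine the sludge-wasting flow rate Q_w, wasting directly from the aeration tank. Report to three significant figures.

Q_w ≈ 473 m³/d

Steady-state biomass mass balance: V·X·(1 + k_d·θ_c) = Y·Q·(S₀ − S)·θ_c, so V = 0.607 × 1750 × (1680 − 15.9) × 4.72 / [2800 × (1 + 0.0711 × 4.72)] = 8.34×10^6 / 3740 = 2231 m³.
For wasting at MLVSS concentration, Q_w = V/θ_c = 2231/4.72 = 472.7 m³/d.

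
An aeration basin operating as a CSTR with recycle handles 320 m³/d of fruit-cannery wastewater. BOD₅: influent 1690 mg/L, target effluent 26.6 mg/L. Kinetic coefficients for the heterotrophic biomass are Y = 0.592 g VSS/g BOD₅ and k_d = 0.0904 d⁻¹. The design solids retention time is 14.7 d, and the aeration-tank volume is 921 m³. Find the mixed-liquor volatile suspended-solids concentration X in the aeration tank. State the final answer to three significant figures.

Solving the biomass balance for X: X = Y Q (S₀−S) θ_c / [V (1+k_d θ_c)] = 0.592 × 320 × (1690 − 26.6) × 14.7 / [921 × (1 + 0.0904 × 14.7)] = 2160 mg/L.

X ≈ 2160 mg/L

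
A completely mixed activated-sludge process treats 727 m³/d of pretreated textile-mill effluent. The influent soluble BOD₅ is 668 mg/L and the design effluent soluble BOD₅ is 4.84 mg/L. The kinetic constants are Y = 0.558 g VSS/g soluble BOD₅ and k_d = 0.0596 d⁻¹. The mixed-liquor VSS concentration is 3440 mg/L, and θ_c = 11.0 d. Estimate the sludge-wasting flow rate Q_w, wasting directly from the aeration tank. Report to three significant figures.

From the SRT design equation V = Y Q (S₀−S) θ_c / [X (1 + k_d θ_c)] = 0.558 × 727 × (668 − 4.84) × 11.0 / [3440 × (1 + 0.0596 × 11.0)] = 2.96×10^6 / 5695 = 519.6 m³.
Wasting from the aeration tank: Q_w = V / θ_c = 519.6 / 11.0 = 47.24 m³/d.

Q_w ≈ 47.2 m³/d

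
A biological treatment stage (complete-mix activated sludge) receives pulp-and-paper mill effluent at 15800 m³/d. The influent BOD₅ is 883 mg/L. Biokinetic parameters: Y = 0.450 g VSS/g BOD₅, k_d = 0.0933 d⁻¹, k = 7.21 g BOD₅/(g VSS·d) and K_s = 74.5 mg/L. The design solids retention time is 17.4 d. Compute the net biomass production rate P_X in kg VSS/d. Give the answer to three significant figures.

P_X ≈ 2380 kg VSS/d

From the Monod/SRT balance for a CMAS, S = K_s·(1+k_d θ_c)/[θ_c·(Y k − k_d) − 1] = 74.5 × (1 + 0.0933 × 17.4) / [17.4 × (0.450 × 7.21 − 0.0933) − 1] = 195.4 / 53.83 = 3.631 mg/L.
Y_obs = Y / (1 + k_d θ_c) = 0.450 / (1 + 0.0933 × 17.4) = 0.450 / 2.623 = 0.1715.
ΔS = 883 − 3.63 = 879.4 mg/L, so the substrate removal rate is 15800 × 879.4/1000 = 13894 kg BOD₅/d.
P_X = Y_obs · Q(S₀ − S) = 0.1715 × 13894 = 2383 kg VSS/d.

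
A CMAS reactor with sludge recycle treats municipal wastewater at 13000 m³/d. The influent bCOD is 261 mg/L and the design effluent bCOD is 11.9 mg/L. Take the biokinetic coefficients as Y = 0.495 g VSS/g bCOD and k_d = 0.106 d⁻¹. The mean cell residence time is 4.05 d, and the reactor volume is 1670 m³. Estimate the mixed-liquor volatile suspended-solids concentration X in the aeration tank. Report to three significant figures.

From V·X·(1 + k_d·θ_c) = Y·Q·(S₀ − S)·θ_c: X = 0.495 × 13000 × (261 − 11.9) × 4.05 / [1670 × (1 + 0.106 × 4.05)] = 2720 mg/L.

X ≈ 2720 mg/L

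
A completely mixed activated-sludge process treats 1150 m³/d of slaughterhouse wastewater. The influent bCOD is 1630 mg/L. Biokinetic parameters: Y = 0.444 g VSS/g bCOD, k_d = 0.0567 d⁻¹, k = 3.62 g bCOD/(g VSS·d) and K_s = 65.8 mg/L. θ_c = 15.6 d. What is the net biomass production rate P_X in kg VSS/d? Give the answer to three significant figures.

P_X ≈ 440 kg VSS/d

From the Monod/SRT balance for a CMAS, S = K_s·(1+k_d θ_c)/[θ_c·(Y k − k_d) − 1] = 65.8 × (1 + 0.0567 × 15.6) / [15.6 × (0.444 × 3.62 − 0.0567) − 1] = 124.0 / 23.19 = 5.347 mg/L.
The observed yield is Y_obs = Y/(1 + k_d·θ_c) = 0.444 / (1 + 0.0567 × 15.6) = 0.444 / 1.885 = 0.2356 g VSS per g bCOD removed.
ΔS = 1630 − 5.35 = 1625 mg/L, so the substrate removal rate is 1150 × 1625/1000 = 1868 kg bCOD/d.
Biomass produced: P_X = Y_obs·Q·ΔS = 0.2356 × 1868 ≈ 440.2 kg VSS/d.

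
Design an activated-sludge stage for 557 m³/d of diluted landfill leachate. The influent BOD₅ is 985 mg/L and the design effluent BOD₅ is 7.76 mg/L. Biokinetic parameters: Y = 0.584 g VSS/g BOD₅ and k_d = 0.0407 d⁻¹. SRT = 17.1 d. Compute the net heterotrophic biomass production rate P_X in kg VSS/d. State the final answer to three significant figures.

P_X ≈ 187 kg VSS/d

Correct the yield for decay: Y_obs = Y/(1 + k_d θ_c) = 0.584 / (1 + 0.0407 × 17.1) = 0.584 / 1.696 = 0.3443.
Substrate removed = Q·(S₀ − S) = 557 m³/d × (985 − 7.76) g/m³ = 5.44×10^5 g/d = 544.3 kg/d.
Net biomass production P_X = Y_obs × Q·(S₀ − S) = 0.3443 × 544.3 = 187.4 kg VSS/d.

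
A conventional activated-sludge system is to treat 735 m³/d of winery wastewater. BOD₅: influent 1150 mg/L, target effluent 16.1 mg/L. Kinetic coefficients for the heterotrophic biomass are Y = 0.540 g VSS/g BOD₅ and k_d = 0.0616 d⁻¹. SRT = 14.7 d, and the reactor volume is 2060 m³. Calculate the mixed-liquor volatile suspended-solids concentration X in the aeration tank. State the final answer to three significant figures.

Solving the biomass balance for X: X = Y Q (S₀−S) θ_c / [V (1+k_d θ_c)] = 0.540 × 735 × (1150 − 16.1) × 14.7 / [2060 × (1 + 0.0616 × 14.7)] = 1685 mg/L.

X ≈ 1690 mg/L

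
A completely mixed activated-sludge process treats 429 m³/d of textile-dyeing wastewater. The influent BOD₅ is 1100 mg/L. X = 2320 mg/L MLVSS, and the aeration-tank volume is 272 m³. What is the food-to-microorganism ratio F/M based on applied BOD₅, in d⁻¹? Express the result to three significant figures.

F/M = Q·S₀ / (V·X) = 429 × 1100 / (272.0 × 2320) = 0.7478 g BOD₅·(g VSS·d)⁻¹.

F/M ≈ 0.748 d⁻¹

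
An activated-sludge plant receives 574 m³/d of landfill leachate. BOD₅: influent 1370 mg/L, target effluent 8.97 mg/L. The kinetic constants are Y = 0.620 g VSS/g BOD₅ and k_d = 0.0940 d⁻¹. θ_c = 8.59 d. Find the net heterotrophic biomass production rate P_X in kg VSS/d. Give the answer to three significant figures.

P_X ≈ 268 kg VSS/d

The observed yield is Y_obs = Y/(1 + k_d·θ_c) = 0.620 / (1 + 0.0940 × 8.59) = 0.620 / 1.807 = 0.3430 g VSS per g BOD₅ removed.
ΔS = 1370 − 8.97 = 1361 mg/L, so the substrate removal rate is 574 × 1361/1000 = 781.2 kg BOD₅/d.
Net biomass production P_X = Y_obs × Q·(S₀ − S) = 0.3430 × 781.2 = 268.0 kg VSS/d.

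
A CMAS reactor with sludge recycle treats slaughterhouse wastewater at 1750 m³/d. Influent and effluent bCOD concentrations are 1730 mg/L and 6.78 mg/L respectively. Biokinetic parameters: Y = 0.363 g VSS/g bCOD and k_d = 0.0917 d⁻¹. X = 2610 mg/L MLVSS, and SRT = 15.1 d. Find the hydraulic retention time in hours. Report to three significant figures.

τ ≈ 36.4 h

Rearranging the biomass balance for a CMAS with decay, V = Y·Q·ΔS·θ_c / [X·(1+k_d θ_c)] = 0.363 × 1750 × (1730 − 6.78) × 15.1 / [2610 × (1 + 0.0917 × 15.1)] = 1.65×10^7 / 6224 = 2656 m³.
HRT = V/Q = 2656 m³ / 1750 m³·d⁻¹ = 1.518 d × 24 = 36.42 h.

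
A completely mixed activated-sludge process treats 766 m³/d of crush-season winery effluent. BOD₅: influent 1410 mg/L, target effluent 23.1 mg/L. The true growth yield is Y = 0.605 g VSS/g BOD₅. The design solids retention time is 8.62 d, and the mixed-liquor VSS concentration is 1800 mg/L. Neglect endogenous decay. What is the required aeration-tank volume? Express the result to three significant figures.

V ≈ 3080 m³

With k_d = 0 the design equation reduces to V = Y Q (S₀−S) θ_c / X = 0.605 × 766 × (1410 − 23.1) × 8.62 / 1800 = 3078 m³.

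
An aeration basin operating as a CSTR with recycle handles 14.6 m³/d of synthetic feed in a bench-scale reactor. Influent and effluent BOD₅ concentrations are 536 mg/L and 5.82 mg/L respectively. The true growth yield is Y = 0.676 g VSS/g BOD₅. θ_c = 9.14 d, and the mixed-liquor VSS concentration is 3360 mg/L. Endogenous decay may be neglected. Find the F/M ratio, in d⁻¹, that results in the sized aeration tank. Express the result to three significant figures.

With k_d = 0 the design equation reduces to V = Y Q (S₀−S) θ_c / X = 0.676 × 14.6 × (536 − 5.82) × 9.14 / 3360 = 14.23 m³.
F/M = applied load / biomass = Q·S₀/(V·X) = 14.6 × 536 / (14.23 × 3360) = 0.1636 d⁻¹.

F/M ≈ 0.164 d⁻¹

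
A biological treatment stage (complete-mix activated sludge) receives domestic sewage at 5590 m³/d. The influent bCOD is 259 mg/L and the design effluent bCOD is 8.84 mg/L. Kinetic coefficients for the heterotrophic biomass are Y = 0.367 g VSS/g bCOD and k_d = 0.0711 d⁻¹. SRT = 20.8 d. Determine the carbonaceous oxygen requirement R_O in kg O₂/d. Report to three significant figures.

Correct the yield for decay: Y_obs = Y/(1 + k_d θ_c) = 0.367 / (1 + 0.0711 × 20.8) = 0.367 / 2.479 = 0.1481.
Mass of bCOD removed per day: Q(S₀ − S) = 5590 × 250.2 g/m³ = 1398 kg/d.
Biomass synthesised: P_X = Y_obs × 1398 = 207.0 kg VSS/d.
Carbonaceous O₂ demand = substrate oxidised − cell-mass equivalent = 1398 − 1.42 × 207.0 = 1104 kg O₂/d.

R_O ≈ 1100 kg O₂/d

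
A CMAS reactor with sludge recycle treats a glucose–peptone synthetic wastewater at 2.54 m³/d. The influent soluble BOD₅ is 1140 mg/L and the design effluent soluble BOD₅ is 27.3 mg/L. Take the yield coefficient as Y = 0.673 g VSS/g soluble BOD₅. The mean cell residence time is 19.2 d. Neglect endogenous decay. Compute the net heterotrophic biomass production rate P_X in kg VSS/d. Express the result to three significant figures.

With endogenous decay neglected, the observed yield equals the true yield: Y_obs = Y = 0.673 g VSS/g soluble BOD₅.
Q·(S₀ − S) = 2.54 × (1140 − 27.3) × 10⁻³ = 2.826 kg/d removed.
P_X = Y_obs · Q(S₀ − S) = 0.6730 × 2.826 = 1.902 kg VSS/d.

P_X ≈ 1.90 kg VSS/d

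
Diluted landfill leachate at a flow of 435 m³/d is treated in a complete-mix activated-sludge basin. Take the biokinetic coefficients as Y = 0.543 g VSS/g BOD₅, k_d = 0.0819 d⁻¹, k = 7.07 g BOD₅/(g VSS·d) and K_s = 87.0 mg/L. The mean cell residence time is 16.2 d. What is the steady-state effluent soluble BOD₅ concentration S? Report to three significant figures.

S ≈ 3.38 mg/L

From the Monod/SRT balance for a CMAS, S = K_s·(1+k_d θ_c)/[θ_c·(Y k − k_d) − 1] = 87.0 × (1 + 0.0819 × 16.2) / [16.2 × (0.543 × 7.07 − 0.0819) − 1] = 202.4 / 59.87 = 3.381 mg/L.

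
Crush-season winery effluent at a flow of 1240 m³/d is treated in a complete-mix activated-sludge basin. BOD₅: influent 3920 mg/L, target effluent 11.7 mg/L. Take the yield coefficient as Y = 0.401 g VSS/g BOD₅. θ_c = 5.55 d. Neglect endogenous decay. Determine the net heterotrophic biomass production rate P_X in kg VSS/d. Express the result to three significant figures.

P_X ≈ 1940 kg VSS/d

No decay correction is needed, so Y_obs = Y = 0.401.
Q·(S₀ − S) = 1240 × (3920 − 11.7) × 10⁻³ = 4846 kg/d removed.
Biomass produced: P_X = Y_obs·Q·ΔS = 0.4010 × 4846 ≈ 1943 kg VSS/d.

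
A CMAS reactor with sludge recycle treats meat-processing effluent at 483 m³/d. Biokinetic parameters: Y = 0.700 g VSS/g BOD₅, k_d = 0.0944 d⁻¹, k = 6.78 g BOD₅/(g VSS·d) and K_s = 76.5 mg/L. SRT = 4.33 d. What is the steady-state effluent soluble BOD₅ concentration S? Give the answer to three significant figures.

From the Monod/SRT balance for a CMAS, S = K_s·(1+k_d θ_c)/[θ_c·(Y k − k_d) − 1] = 76.5 × (1 + 0.0944 × 4.33) / [4.33 × (0.700 × 6.78 − 0.0944) − 1] = 107.8 / 19.14 = 5.630 mg/L.

S ≈ 5.63 mg/L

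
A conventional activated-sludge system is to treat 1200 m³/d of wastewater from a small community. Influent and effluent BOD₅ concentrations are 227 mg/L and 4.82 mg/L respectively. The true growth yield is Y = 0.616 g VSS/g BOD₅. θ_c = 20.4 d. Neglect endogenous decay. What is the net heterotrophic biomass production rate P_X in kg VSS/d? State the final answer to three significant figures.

P_X ≈ 164 kg VSS/d

No decay correction is needed, so Y_obs = Y = 0.616.
ΔS = 227 − 4.82 = 222.2 mg/L, so the substrate removal rate is 1200 × 222.2/1000 = 266.6 kg BOD₅/d.
Net biomass production P_X = Y_obs × Q·(S₀ − S) = 0.6160 × 266.6 = 164.2 kg VSS/d.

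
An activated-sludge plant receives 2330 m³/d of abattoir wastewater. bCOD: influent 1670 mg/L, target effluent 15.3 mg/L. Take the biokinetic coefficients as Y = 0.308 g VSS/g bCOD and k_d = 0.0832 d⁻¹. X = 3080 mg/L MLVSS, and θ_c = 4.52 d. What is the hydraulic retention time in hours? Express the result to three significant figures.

τ ≈ 13.0 h

Steady-state biomass mass balance: V·X·(1 + k_d·θ_c) = Y·Q·(S₀ − S)·θ_c, so V = 0.308 × 2330 × (1670 − 15.3) × 4.52 / [3080 × (1 + 0.0832 × 4.52)] = 5.37×10^6 / 4238 = 1266 m³.
HRT = V/Q = 1266 m³ / 2330 m³·d⁻¹ = 0.5435 d × 24 = 13.04 h.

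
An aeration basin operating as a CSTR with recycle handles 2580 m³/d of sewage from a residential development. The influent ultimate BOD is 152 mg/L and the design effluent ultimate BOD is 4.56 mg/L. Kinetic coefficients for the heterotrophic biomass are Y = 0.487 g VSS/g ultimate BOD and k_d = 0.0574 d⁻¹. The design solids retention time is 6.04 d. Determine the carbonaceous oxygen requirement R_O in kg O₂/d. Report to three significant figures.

The observed yield is Y_obs = Y/(1 + k_d·θ_c) = 0.487 / (1 + 0.0574 × 6.04) = 0.487 / 1.347 = 0.3616 g VSS per g ultimate BOD removed.
ΔS = 152 − 4.56 = 147.4 mg/L, so the substrate removal rate is 2580 × 147.4/1000 = 380.4 kg ultimate BOD/d.
Net sludge production P_X = 0.3616 × 380.4 = 137.6 kg VSS/d.
R_O = Q·ΔS − 1.42 P_X = 380.4 − 195.3 = 185.1 kg O₂/d.

R_O ≈ 185 kg O₂/d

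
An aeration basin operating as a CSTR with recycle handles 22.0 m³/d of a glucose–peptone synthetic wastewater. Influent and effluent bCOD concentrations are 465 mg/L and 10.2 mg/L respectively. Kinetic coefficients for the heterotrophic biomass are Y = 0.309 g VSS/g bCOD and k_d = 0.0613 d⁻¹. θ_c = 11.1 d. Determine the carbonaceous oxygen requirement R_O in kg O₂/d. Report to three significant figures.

R_O ≈ 7.39 kg O₂/d

The observed yield is Y_obs = Y/(1 + k_d·θ_c) = 0.309 / (1 + 0.0613 × 11.1) = 0.309 / 1.680 = 0.1839 g VSS per g bCOD removed.
Substrate removed = Q·(S₀ − S) = 22.0 m³/d × (465 − 10.2) g/m³ = 1×10^4 g/d = 10.01 kg/d.
P_X = Y_obs·Q·(S₀ − S) = 0.1839 × 10.01 = 1.840 kg VSS/d.
R_O = Q·ΔS − 1.42 P_X = 10.01 − 2.613 = 7.393 kg O₂/d.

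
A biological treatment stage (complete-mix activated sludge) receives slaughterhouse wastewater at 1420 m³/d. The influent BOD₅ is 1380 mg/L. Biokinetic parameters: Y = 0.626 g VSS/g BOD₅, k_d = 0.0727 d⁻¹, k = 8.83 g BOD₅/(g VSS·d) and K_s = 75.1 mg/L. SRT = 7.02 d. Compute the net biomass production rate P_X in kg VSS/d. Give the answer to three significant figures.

P_X ≈ 810 kg VSS/d

Effluent substrate depends only on kinetics and SRT: S = K_s(1 + k_d θ_c) / [θ_c(Yk − k_d) − 1] = 75.1 × (1 + 0.0727 × 7.02) / [7.02 × (0.626 × 8.83 − 0.0727) − 1] = 113.4 / 37.29 = 3.042 mg/L.
Y_obs = Y / (1 + k_d θ_c) = 0.626 / (1 + 0.0727 × 7.02) = 0.626 / 1.510 = 0.4145.
ΔS = 1380 − 3.04 = 1377 mg/L, so the substrate removal rate is 1420 × 1377/1000 = 1955 kg BOD₅/d.
P_X = Y_obs · Q(S₀ − S) = 0.4145 × 1955 = 810.4 kg VSS/d.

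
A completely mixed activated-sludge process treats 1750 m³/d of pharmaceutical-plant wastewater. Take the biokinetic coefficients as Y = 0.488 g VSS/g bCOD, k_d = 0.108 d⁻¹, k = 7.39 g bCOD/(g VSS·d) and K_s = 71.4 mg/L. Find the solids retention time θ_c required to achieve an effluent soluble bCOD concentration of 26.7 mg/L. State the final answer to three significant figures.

θ_c ≈ 1.14 d

From 1/θ_c = Y·k·S/(K_s + S) − k_d: Y·k·S/(K_s+S) = 0.488 × 7.39 × 26.7 / (71.4 + 26.7) = 0.9815 d⁻¹.
Then 1/θ_c = μ − k_d = 0.9815 − 0.108 = 0.8735 d⁻¹, giving θ_c = 1.145 d.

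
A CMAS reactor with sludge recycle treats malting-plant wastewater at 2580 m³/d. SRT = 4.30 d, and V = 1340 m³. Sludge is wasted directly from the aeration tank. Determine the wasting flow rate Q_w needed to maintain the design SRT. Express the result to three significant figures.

Wasting from the aeration tank: Q_w = V / θ_c = 1340 / 4.30 = 311.6 m³/d.

Q_w ≈ 312 m³/d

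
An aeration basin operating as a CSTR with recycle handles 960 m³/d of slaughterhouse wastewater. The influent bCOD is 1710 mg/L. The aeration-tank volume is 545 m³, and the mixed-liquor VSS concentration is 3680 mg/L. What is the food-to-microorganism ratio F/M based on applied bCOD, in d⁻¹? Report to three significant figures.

F/M = Q·S₀ / (V·X) = 960 × 1710 / (545.0 × 3680) = 0.8185 g bCOD·(g VSS·d)⁻¹.

F/M ≈ 0.819 d⁻¹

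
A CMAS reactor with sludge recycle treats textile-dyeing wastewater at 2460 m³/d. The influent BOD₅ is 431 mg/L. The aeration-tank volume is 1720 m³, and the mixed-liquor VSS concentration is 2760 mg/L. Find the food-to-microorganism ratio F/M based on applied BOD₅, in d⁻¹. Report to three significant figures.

F/M ≈ 0.223 d⁻¹

F/M = applied load / biomass = Q·S₀/(V·X) = 2460 × 431 / (1720 × 2760) = 0.2233 d⁻¹.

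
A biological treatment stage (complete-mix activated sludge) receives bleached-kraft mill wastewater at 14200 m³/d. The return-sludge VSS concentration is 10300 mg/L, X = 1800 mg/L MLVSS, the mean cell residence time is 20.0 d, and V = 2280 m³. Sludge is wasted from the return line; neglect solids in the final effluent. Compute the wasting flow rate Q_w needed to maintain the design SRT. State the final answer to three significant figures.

Q_w = (V·X)/(θ_c X_r) = 2280 × 1800 / (20.0 × 10300) = 19.92 m³/d.

Q_w ≈ 19.9 m³/d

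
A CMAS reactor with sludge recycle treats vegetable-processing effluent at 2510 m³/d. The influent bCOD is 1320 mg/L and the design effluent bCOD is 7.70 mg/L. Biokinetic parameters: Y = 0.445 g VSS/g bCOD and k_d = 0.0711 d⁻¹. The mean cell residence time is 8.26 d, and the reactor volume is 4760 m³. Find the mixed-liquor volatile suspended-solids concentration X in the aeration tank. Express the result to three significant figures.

X ≈ 1600 mg/L

X = Y·Q·ΔS·θ_c / [V·(1 + k_d θ_c)] = 0.445 × 2510 × (1320 − 7.70) × 8.26 / [4760 × (1 + 0.0711 × 8.26)] = 1602 mg/L.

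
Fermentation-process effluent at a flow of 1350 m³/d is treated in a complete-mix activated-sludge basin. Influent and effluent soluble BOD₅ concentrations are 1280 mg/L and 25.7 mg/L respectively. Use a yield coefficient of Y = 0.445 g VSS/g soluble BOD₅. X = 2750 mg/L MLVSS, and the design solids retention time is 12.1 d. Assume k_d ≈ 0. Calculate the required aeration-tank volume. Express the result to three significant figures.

V·X = Y·Q·ΔS·θ_c gives V = 0.445 × 1350 × (1280 − 25.7) × 12.1 / 2750 = 3315 m³.

V ≈ 3320 m³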